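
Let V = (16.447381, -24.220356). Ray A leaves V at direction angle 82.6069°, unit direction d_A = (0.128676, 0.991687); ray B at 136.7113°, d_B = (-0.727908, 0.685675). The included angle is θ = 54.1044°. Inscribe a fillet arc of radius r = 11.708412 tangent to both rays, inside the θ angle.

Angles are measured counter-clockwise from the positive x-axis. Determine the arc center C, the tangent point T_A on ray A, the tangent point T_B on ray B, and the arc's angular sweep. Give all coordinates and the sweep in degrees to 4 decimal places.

bisector direction at 109.6591° = (-0.336423,0.941711)
center distance |VC| = r/sin(θ/2) = 11.708412/sin(27.0522°) = 25.743972
C = V + |VC|·bis = (7.7865,0.0230)
T_A = V + ((C−V)·d_A)·d_A = V + 22.9274·d_A = (19.3976,-1.4836)
T_B = V + ((C−V)·d_B)·d_B = V + 22.9274·d_B = (-0.2416,-8.4996)
sweep = 180° − θ = 125.8956°

center=(7.7865,0.0230) T_A=(19.3976,-1.4836) T_B=(-0.2416,-8.4996) sweep=125.8956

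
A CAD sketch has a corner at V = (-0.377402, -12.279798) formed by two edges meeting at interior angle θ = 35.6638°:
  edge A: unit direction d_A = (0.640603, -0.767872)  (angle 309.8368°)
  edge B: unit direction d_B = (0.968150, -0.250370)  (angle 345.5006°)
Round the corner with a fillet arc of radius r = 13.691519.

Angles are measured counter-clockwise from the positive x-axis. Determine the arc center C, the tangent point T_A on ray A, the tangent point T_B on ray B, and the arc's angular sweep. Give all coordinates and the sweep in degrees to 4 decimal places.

center=(37.4017,-36.1917) T_A=(26.8884,-44.9625) T_B=(40.8296,-22.9362) sweep=144.3362

bisector direction at 327.6687° = (0.844970,-0.534814)
center distance |VC| = r/sin(θ/2) = 13.691519/sin(17.8319°) = 44.710597
C = V + |VC|·bis = (37.4017,-36.1917)
T_A = V + ((C−V)·d_A)·d_A = V + 42.5627·d_A = (26.8884,-44.9625)
T_B = V + ((C−V)·d_B)·d_B = V + 42.5627·d_B = (40.8296,-22.9362)
sweep = 180° − θ = 144.3362°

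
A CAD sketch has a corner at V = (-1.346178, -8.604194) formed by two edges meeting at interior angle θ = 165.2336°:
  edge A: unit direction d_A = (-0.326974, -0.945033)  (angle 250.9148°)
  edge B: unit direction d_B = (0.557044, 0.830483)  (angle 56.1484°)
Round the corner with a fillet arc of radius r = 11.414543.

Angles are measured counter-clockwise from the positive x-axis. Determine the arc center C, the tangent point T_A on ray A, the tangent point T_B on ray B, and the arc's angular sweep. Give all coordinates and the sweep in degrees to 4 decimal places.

bisector direction at 333.5316° = (0.895180,-0.445704)
center distance |VC| = r/sin(θ/2) = 11.414543/sin(82.6168°) = 11.509974
C = V + |VC|·bis = (8.9573,-13.7342)
T_A = V + ((C−V)·d_A)·d_A = V + 1.4791·d_A = (-1.8298,-10.0020)
T_B = V + ((C−V)·d_B)·d_B = V + 1.4791·d_B = (-0.5223,-7.3758)
sweep = 180° − θ = 14.7664°

center=(8.9573,-13.7342) T_A=(-1.8298,-10.0020) T_B=(-0.5223,-7.3758) sweep=14.7664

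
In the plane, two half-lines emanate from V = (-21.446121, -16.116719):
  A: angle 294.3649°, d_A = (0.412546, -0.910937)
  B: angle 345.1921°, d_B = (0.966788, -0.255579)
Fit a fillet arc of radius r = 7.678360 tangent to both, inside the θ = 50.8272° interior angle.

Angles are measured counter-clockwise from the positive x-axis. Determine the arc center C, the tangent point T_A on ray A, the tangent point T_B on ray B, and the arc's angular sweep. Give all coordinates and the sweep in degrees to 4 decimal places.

bisector direction at 319.7785° = (0.763554,-0.645744)
center distance |VC| = r/sin(θ/2) = 7.678360/sin(25.4136°) = 17.892038
C = V + |VC|·bis = (-7.7846,-27.6704)
T_A = V + ((C−V)·d_A)·d_A = V + 16.1607·d_A = (-14.7791,-30.8381)
T_B = V + ((C−V)·d_B)·d_B = V + 16.1607·d_B = (-5.8222,-20.2471)
sweep = 180° − θ = 129.1728°

center=(-7.7846,-27.6704) T_A=(-14.7791,-30.8381) T_B=(-5.8222,-20.2471) sweep=129.1728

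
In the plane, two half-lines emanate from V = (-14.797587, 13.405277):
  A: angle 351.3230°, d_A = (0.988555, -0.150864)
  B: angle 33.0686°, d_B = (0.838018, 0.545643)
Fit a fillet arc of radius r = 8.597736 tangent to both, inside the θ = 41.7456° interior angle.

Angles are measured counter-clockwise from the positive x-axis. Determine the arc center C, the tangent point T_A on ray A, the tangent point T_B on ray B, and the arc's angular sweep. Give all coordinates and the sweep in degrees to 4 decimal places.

bisector direction at 12.1958° = (0.977431,0.211253)
center distance |VC| = r/sin(θ/2) = 8.597736/sin(20.8728°) = 24.130984
C = V + |VC|·bis = (8.7888,18.5030)
T_A = V + ((C−V)·d_A)·d_A = V + 22.5474·d_A = (7.4917,10.0037)
T_B = V + ((C−V)·d_B)·d_B = V + 22.5474·d_B = (4.0975,25.7081)
sweep = 180° − θ = 138.2544°

center=(8.7888,18.5030) T_A=(7.4917,10.0037) T_B=(4.0975,25.7081) sweep=138.2544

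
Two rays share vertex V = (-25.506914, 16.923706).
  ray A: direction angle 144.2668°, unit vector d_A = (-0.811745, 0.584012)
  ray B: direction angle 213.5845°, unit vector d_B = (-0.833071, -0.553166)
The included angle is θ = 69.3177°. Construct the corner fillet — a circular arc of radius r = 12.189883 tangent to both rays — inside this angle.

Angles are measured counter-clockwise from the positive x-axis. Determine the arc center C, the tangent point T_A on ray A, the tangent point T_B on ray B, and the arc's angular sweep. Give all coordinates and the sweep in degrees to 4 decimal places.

bisector direction at 178.9257° = (-0.999824,0.018750)
center distance |VC| = r/sin(θ/2) = 12.189883/sin(34.6589°) = 21.435064
C = V + |VC|·bis = (-46.9382,17.3256)
T_A = V + ((C−V)·d_A)·d_A = V + 17.6315·d_A = (-39.8192,27.2207)
T_B = V + ((C−V)·d_B)·d_B = V + 17.6315·d_B = (-40.1952,7.1706)
sweep = 180° − θ = 110.6823°

center=(-46.9382,17.3256) T_A=(-39.8192,27.2207) T_B=(-40.1952,7.1706) sweep=110.6823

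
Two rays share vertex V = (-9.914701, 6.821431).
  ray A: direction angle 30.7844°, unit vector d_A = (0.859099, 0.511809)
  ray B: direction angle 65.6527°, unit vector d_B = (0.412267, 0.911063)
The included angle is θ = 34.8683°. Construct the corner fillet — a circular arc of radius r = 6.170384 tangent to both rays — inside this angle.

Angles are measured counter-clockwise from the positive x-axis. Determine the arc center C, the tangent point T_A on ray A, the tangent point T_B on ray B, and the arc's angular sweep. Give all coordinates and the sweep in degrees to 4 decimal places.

bisector direction at 48.2185° = (0.666291,0.745692)
center distance |VC| = r/sin(θ/2) = 6.170384/sin(17.4341°) = 20.594755
C = V + |VC|·bis = (3.8074,22.1788)
T_A = V + ((C−V)·d_A)·d_A = V + 19.6487·d_A = (6.9655,16.8778)
T_B = V + ((C−V)·d_B)·d_B = V + 19.6487·d_B = (-1.8142,24.7226)
sweep = 180° − θ = 145.1317°

center=(3.8074,22.1788) T_A=(6.9655,16.8778) T_B=(-1.8142,24.7226) sweep=145.1317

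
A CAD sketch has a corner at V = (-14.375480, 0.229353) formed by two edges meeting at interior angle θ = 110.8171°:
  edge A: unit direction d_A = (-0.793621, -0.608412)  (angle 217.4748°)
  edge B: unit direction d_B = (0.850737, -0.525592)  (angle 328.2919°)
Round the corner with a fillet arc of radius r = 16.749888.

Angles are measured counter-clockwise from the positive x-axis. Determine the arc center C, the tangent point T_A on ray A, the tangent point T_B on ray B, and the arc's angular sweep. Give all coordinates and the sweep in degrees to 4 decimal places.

center=(-13.3520,-20.0917) T_A=(-23.5428,-6.7986) T_B=(-4.5484,-5.8419) sweep=69.1829

bisector direction at 272.8834° = (0.050303,-0.998734)
center distance |VC| = r/sin(θ/2) = 16.749888/sin(55.4085°) = 20.346767
C = V + |VC|·bis = (-13.3520,-20.0917)
T_A = V + ((C−V)·d_A)·d_A = V + 11.5513·d_A = (-23.5428,-6.7986)
T_B = V + ((C−V)·d_B)·d_B = V + 11.5513·d_B = (-4.5484,-5.8419)
sweep = 180° − θ = 69.1829°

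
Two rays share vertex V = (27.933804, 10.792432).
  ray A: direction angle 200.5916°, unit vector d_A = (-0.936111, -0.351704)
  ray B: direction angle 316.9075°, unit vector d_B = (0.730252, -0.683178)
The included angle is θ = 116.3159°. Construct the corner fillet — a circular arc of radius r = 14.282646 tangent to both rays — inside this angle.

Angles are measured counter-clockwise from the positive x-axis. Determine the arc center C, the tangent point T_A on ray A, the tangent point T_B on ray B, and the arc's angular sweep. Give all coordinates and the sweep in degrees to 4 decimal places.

bisector direction at 258.7496° = (-0.195098,-0.980784)
center distance |VC| = r/sin(θ/2) = 14.282646/sin(58.1579°) = 16.812890
C = V + |VC|·bis = (24.6536,-5.6974)
T_A = V + ((C−V)·d_A)·d_A = V + 8.8701·d_A = (19.6304,7.6728)
T_B = V + ((C−V)·d_B)·d_B = V + 8.8701·d_B = (34.4112,4.7325)
sweep = 180° − θ = 63.6841°

center=(24.6536,-5.6974) T_A=(19.6304,7.6728) T_B=(34.4112,4.7325) sweep=63.6841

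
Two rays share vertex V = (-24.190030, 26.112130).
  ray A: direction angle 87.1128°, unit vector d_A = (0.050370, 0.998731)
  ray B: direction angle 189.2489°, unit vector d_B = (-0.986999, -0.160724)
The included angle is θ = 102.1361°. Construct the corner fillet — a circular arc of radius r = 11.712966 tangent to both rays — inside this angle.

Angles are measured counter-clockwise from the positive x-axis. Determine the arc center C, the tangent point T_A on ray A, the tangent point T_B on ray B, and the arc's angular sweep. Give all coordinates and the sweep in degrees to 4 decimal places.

bisector direction at 138.1809° = (-0.745253,0.666782)
center distance |VC| = r/sin(θ/2) = 11.712966/sin(51.0680°) = 15.057300
C = V + |VC|·bis = (-35.4115,36.1521)
T_A = V + ((C−V)·d_A)·d_A = V + 9.4620·d_A = (-23.7134,35.5621)
T_B = V + ((C−V)·d_B)·d_B = V + 9.4620·d_B = (-33.5290,24.5914)
sweep = 180° − θ = 77.8639°

center=(-35.4115,36.1521) T_A=(-23.7134,35.5621) T_B=(-33.5290,24.5914) sweep=77.8639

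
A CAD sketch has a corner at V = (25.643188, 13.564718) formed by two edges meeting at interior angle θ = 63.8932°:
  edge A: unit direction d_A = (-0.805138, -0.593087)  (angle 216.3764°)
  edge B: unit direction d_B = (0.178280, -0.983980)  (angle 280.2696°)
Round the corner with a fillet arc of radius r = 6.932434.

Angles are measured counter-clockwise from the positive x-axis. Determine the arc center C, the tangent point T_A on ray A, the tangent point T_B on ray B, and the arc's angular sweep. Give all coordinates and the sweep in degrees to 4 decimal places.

bisector direction at 248.3230° = (-0.369374,-0.929281)
center distance |VC| = r/sin(θ/2) = 6.932434/sin(31.9466°) = 13.101604
C = V + |VC|·bis = (20.8038,1.3896)
T_A = V + ((C−V)·d_A)·d_A = V + 11.1173·d_A = (16.6923,6.9712)
T_B = V + ((C−V)·d_B)·d_B = V + 11.1173·d_B = (27.6252,2.6256)
sweep = 180° − θ = 116.1068°

center=(20.8038,1.3896) T_A=(16.6923,6.9712) T_B=(27.6252,2.6256) sweep=116.1068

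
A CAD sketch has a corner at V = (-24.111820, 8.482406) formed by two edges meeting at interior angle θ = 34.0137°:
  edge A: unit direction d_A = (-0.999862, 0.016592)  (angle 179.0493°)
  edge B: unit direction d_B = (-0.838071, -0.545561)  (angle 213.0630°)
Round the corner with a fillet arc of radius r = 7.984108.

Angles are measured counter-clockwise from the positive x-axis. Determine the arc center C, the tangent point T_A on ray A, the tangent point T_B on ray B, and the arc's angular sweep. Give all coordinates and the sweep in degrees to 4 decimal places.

center=(-50.3444,0.9325) T_A=(-50.2119,8.9155) T_B=(-45.9886,-5.7587) sweep=145.9863

bisector direction at 196.0561° = (-0.960991,-0.276579)
center distance |VC| = r/sin(θ/2) = 7.984108/sin(17.0069°) = 27.297399
C = V + |VC|·bis = (-50.3444,0.9325)
T_A = V + ((C−V)·d_A)·d_A = V + 26.1037·d_A = (-50.2119,8.9155)
T_B = V + ((C−V)·d_B)·d_B = V + 26.1037·d_B = (-45.9886,-5.7587)
sweep = 180° − θ = 145.9863°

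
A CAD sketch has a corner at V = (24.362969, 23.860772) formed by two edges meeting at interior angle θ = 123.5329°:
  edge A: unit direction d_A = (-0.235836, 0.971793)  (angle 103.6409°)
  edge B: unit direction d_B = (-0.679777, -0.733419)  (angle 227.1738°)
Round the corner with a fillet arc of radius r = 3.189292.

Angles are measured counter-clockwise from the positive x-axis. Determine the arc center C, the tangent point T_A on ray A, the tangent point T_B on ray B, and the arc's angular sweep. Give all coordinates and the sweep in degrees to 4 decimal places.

center=(20.8598,24.7728) T_A=(23.9591,25.5250) T_B=(23.1989,22.6048) sweep=56.4671

bisector direction at 165.4074° = (-0.967741,0.251945)
center distance |VC| = r/sin(θ/2) = 3.189292/sin(61.7664°) = 3.619972
C = V + |VC|·bis = (20.8598,24.7728)
T_A = V + ((C−V)·d_A)·d_A = V + 1.7125·d_A = (23.9591,25.5250)
T_B = V + ((C−V)·d_B)·d_B = V + 1.7125·d_B = (23.1989,22.6048)
sweep = 180° − θ = 56.4671°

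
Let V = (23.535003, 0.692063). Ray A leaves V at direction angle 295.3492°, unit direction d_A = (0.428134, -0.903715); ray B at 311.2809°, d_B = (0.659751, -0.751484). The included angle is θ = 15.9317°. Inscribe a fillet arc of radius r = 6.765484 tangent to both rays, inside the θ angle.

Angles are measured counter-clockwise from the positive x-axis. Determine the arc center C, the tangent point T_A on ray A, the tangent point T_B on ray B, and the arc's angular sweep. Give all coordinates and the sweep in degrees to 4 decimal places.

bisector direction at 303.3150° = (0.549242,-0.835663)
center distance |VC| = r/sin(θ/2) = 6.765484/sin(7.9658°) = 48.819058
C = V + |VC|·bis = (50.3485,-40.1042)
T_A = V + ((C−V)·d_A)·d_A = V + 48.3480·d_A = (44.2344,-43.0008)
T_B = V + ((C−V)·d_B)·d_B = V + 48.3480·d_B = (55.4327,-35.6407)
sweep = 180° − θ = 164.0683°

center=(50.3485,-40.1042) T_A=(44.2344,-43.0008) T_B=(55.4327,-35.6407) sweep=164.0683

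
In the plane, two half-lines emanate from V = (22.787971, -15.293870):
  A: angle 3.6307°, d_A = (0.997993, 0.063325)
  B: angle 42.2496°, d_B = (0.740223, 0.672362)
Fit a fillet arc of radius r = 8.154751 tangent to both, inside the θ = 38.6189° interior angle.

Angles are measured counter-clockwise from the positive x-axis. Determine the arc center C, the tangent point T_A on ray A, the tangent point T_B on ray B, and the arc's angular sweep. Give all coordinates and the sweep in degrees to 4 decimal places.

bisector direction at 22.9401° = (0.920913,0.389769)
center distance |VC| = r/sin(θ/2) = 8.154751/sin(19.3094°) = 24.661293
C = V + |VC|·bis = (45.4989,-5.6817)
T_A = V + ((C−V)·d_A)·d_A = V + 23.2740·d_A = (46.0153,-13.8200)
T_B = V + ((C−V)·d_B)·d_B = V + 23.2740·d_B = (40.0159,0.3547)
sweep = 180° − θ = 141.3811°

center=(45.4989,-5.6817) T_A=(46.0153,-13.8200) T_B=(40.0159,0.3547) sweep=141.3811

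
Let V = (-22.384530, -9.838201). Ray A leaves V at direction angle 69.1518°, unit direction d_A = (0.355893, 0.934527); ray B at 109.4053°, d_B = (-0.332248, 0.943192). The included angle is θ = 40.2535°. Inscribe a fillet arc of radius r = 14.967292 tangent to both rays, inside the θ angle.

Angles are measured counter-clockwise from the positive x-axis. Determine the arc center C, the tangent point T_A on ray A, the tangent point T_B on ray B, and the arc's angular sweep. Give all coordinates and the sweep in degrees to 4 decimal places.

bisector direction at 89.2785° = (0.012591,0.999921)
center distance |VC| = r/sin(θ/2) = 14.967292/sin(20.1268°) = 43.497166
C = V + |VC|·bis = (-21.8368,33.6555)
T_A = V + ((C−V)·d_A)·d_A = V + 40.8410·d_A = (-7.8495,28.3288)
T_B = V + ((C−V)·d_B)·d_B = V + 40.8410·d_B = (-35.9539,28.6827)
sweep = 180° − θ = 139.7465°

center=(-21.8368,33.6555) T_A=(-7.8495,28.3288) T_B=(-35.9539,28.6827) sweep=139.7465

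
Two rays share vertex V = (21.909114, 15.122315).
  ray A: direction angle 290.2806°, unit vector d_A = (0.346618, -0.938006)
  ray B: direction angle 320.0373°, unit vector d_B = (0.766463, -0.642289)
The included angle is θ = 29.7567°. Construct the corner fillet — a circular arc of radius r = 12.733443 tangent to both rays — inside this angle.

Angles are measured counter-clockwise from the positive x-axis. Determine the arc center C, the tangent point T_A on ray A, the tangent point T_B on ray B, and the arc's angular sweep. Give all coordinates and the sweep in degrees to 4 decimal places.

center=(50.4661,-25.4214) T_A=(38.5221,-29.8351) T_B=(58.6447,-15.6617) sweep=150.2433

bisector direction at 305.1589° = (0.575847,-0.817558)
center distance |VC| = r/sin(θ/2) = 12.733443/sin(14.8783°) = 49.591312
C = V + |VC|·bis = (50.4661,-25.4214)
T_A = V + ((C−V)·d_A)·d_A = V + 47.9287·d_A = (38.5221,-29.8351)
T_B = V + ((C−V)·d_B)·d_B = V + 47.9287·d_B = (58.6447,-15.6617)
sweep = 180° − θ = 150.2433°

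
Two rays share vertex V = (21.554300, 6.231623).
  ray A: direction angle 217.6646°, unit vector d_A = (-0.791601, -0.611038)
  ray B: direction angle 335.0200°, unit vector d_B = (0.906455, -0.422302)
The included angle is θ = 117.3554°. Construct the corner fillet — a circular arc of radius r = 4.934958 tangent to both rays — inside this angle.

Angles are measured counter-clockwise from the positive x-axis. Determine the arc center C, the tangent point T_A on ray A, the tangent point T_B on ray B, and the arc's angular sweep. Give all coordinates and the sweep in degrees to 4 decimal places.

bisector direction at 276.3423° = (0.110468,-0.993880)
center distance |VC| = r/sin(θ/2) = 4.934958/sin(58.6777°) = 5.776904
C = V + |VC|·bis = (22.1925,0.4901)
T_A = V + ((C−V)·d_A)·d_A = V + 3.0031·d_A = (19.1770,4.3966)
T_B = V + ((C−V)·d_B)·d_B = V + 3.0031·d_B = (24.2765,4.9634)
sweep = 180° − θ = 62.6446°

center=(22.1925,0.4901) T_A=(19.1770,4.3966) T_B=(24.2765,4.9634) sweep=62.6446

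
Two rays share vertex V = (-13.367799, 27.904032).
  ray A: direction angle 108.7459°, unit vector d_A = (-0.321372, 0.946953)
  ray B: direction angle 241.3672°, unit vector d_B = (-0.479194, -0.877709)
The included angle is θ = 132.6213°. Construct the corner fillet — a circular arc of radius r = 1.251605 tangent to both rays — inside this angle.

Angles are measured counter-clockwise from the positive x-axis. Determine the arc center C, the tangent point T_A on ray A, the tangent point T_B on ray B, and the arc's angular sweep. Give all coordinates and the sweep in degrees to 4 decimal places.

bisector direction at 175.0565° = (-0.996280,0.086172)
center distance |VC| = r/sin(θ/2) = 1.251605/sin(66.3106°) = 1.366773
C = V + |VC|·bis = (-14.7295,28.0218)
T_A = V + ((C−V)·d_A)·d_A = V + 0.5491·d_A = (-13.5443,28.4240)
T_B = V + ((C−V)·d_B)·d_B = V + 0.5491·d_B = (-13.6309,27.4220)
sweep = 180° − θ = 47.3787°

center=(-14.7295,28.0218) T_A=(-13.5443,28.4240) T_B=(-13.6309,27.4220) sweep=47.3787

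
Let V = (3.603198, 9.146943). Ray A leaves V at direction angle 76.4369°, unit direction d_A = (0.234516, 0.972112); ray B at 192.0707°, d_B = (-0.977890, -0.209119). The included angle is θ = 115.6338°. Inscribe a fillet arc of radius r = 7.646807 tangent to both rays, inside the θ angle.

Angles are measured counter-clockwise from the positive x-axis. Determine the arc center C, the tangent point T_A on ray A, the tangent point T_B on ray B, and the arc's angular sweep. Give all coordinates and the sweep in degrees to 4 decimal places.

center=(-2.7018,15.6183) T_A=(4.7318,13.8250) T_B=(-1.1027,8.1406) sweep=64.3662

bisector direction at 134.2538° = (-0.697838,0.716256)
center distance |VC| = r/sin(θ/2) = 7.646807/sin(57.8169°) = 9.035038
C = V + |VC|·bis = (-2.7018,15.6183)
T_A = V + ((C−V)·d_A)·d_A = V + 4.8123·d_A = (4.7318,13.8250)
T_B = V + ((C−V)·d_B)·d_B = V + 4.8123·d_B = (-1.1027,8.1406)
sweep = 180° − θ = 64.3662°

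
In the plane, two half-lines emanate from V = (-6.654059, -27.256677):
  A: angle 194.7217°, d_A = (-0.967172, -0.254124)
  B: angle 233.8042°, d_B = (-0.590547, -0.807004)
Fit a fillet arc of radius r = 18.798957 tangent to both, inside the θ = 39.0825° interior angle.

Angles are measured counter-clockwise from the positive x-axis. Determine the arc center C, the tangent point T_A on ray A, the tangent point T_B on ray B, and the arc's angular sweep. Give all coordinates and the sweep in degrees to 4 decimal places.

bisector direction at 214.2630° = (-0.826463,-0.562992)
center distance |VC| = r/sin(θ/2) = 18.798957/sin(19.5413°) = 56.202619
C = V + |VC|·bis = (-53.1034,-58.8983)
T_A = V + ((C−V)·d_A)·d_A = V + 52.9654·d_A = (-57.8807,-40.7165)
T_B = V + ((C−V)·d_B)·d_B = V + 52.9654·d_B = (-37.9326,-69.9999)
sweep = 180° − θ = 140.9175°

center=(-53.1034,-58.8983) T_A=(-57.8807,-40.7165) T_B=(-37.9326,-69.9999) sweep=140.9175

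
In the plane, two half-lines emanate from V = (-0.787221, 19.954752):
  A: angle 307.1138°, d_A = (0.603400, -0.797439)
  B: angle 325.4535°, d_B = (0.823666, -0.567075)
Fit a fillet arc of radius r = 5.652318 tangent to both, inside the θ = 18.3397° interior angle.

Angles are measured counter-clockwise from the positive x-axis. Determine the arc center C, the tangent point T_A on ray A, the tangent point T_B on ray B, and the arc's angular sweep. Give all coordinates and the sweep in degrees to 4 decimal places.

center=(24.8483,-4.5571) T_A=(20.3410,-7.9677) T_B=(28.0536,0.0985) sweep=161.6603

bisector direction at 316.2837° = (0.722770,-0.691089)
center distance |VC| = r/sin(θ/2) = 5.652318/sin(9.1699°) = 35.468481
C = V + |VC|·bis = (24.8483,-4.5571)
T_A = V + ((C−V)·d_A)·d_A = V + 35.0152·d_A = (20.3410,-7.9677)
T_B = V + ((C−V)·d_B)·d_B = V + 35.0152·d_B = (28.0536,0.0985)
sweep = 180° − θ = 161.6603°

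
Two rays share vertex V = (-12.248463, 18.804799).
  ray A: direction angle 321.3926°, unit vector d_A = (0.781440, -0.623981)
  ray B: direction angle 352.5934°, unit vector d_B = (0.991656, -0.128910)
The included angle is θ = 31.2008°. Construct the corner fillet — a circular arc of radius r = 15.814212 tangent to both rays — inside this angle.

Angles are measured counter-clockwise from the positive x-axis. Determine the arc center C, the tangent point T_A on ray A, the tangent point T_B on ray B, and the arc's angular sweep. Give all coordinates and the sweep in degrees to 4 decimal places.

center=(41.8790,-4.1787) T_A=(32.0112,-16.5366) T_B=(43.9176,11.5035) sweep=148.7992

bisector direction at 336.9930° = (0.920457,-0.390844)
center distance |VC| = r/sin(θ/2) = 15.814212/sin(15.6004°) = 58.804950
C = V + |VC|·bis = (41.8790,-4.1787)
T_A = V + ((C−V)·d_A)·d_A = V + 56.6386·d_A = (32.0112,-16.5366)
T_B = V + ((C−V)·d_B)·d_B = V + 56.6386·d_B = (43.9176,11.5035)
sweep = 180° − θ = 148.7992°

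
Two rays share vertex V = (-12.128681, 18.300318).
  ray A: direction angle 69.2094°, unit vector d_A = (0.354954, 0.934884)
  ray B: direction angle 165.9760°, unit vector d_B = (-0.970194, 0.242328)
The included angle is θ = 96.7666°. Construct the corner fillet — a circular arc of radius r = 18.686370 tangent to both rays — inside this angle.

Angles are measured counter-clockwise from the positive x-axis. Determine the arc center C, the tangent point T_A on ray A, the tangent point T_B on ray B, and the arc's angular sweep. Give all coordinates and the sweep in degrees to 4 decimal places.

bisector direction at 117.5927° = (-0.463183,0.886263)
center distance |VC| = r/sin(θ/2) = 18.686370/sin(48.3833°) = 24.994993
C = V + |VC|·bis = (-23.7059,40.4524)
T_A = V + ((C−V)·d_A)·d_A = V + 16.6003·d_A = (-6.2364,33.8197)
T_B = V + ((C−V)·d_B)·d_B = V + 16.6003·d_B = (-28.2342,22.3230)
sweep = 180° − θ = 83.2334°

center=(-23.7059,40.4524) T_A=(-6.2364,33.8197) T_B=(-28.2342,22.3230) sweep=83.2334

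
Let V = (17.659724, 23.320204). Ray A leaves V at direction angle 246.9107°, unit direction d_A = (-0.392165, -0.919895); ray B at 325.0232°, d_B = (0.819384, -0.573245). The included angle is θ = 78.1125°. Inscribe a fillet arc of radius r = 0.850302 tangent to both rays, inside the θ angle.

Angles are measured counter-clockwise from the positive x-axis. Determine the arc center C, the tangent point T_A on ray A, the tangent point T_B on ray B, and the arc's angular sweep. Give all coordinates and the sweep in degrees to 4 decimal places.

bisector direction at 285.9669° = (0.275083,-0.961421)
center distance |VC| = r/sin(θ/2) = 0.850302/sin(39.0562°) = 1.349508
C = V + |VC|·bis = (18.0310,22.0228)
T_A = V + ((C−V)·d_A)·d_A = V + 1.0479·d_A = (17.2488,22.3562)
T_B = V + ((C−V)·d_B)·d_B = V + 1.0479·d_B = (18.5184,22.7195)
sweep = 180° − θ = 101.8875°

center=(18.0310,22.0228) T_A=(17.2488,22.3562) T_B=(18.5184,22.7195) sweep=101.8875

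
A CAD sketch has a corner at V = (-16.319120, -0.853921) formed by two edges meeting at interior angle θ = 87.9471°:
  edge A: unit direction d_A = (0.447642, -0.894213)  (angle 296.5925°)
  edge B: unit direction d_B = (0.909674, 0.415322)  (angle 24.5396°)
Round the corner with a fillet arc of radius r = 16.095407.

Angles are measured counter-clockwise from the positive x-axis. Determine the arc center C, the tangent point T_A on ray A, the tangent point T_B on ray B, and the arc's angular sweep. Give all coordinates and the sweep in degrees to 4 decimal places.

center=(5.5415,-8.5668) T_A=(-8.8512,-15.7718) T_B=(-1.1433,6.0748) sweep=92.0529

bisector direction at 340.5661° = (0.943026,-0.332720)
center distance |VC| = r/sin(θ/2) = 16.095407/sin(43.9736°) = 23.181333
C = V + |VC|·bis = (5.5415,-8.5668)
T_A = V + ((C−V)·d_A)·d_A = V + 16.6827·d_A = (-8.8512,-15.7718)
T_B = V + ((C−V)·d_B)·d_B = V + 16.6827·d_B = (-1.1433,6.0748)
sweep = 180° − θ = 92.0529°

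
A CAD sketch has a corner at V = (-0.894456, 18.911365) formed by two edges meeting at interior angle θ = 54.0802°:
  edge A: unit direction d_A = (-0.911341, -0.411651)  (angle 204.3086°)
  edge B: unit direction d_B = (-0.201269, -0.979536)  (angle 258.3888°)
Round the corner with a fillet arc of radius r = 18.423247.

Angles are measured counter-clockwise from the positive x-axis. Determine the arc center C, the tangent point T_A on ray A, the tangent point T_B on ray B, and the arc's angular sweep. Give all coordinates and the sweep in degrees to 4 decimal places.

center=(-26.2055,-12.7371) T_A=(-33.7895,4.0527) T_B=(-8.1593,-16.4452) sweep=125.9198

bisector direction at 231.3487° = (-0.624579,-0.780962)
center distance |VC| = r/sin(θ/2) = 18.423247/sin(27.0401°) = 40.525034
C = V + |VC|·bis = (-26.2055,-12.7371)
T_A = V + ((C−V)·d_A)·d_A = V + 36.0952·d_A = (-33.7895,4.0527)
T_B = V + ((C−V)·d_B)·d_B = V + 36.0952·d_B = (-8.1593,-16.4452)
sweep = 180° − θ = 125.9198°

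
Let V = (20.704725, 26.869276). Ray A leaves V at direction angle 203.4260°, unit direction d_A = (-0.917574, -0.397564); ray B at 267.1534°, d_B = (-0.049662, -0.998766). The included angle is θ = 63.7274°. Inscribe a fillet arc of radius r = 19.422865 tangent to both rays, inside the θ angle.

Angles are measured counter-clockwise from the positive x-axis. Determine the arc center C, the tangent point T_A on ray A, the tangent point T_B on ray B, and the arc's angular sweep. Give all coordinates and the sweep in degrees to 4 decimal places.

bisector direction at 235.2897° = (-0.569427,-0.822042)
center distance |VC| = r/sin(θ/2) = 19.422865/sin(31.8637°) = 36.792672
C = V + |VC|·bis = (-0.2460,-3.3758)
T_A = V + ((C−V)·d_A)·d_A = V + 31.2482·d_A = (-7.9679,14.4461)
T_B = V + ((C−V)·d_B)·d_B = V + 31.2482·d_B = (19.1529,-4.3404)
sweep = 180° − θ = 116.2726°

center=(-0.2460,-3.3758) T_A=(-7.9679,14.4461) T_B=(19.1529,-4.3404) sweep=116.2726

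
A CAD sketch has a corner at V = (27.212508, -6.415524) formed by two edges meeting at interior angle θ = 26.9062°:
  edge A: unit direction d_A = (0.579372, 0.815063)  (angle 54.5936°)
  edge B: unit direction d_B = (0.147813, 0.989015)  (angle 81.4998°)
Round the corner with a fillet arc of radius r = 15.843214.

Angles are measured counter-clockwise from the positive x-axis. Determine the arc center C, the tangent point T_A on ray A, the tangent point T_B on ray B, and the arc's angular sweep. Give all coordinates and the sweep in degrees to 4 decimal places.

center=(52.6714,56.7456) T_A=(65.5846,47.5665) T_B=(37.0022,59.0875) sweep=153.0938

bisector direction at 68.0467° = (0.373851,0.927489)
center distance |VC| = r/sin(θ/2) = 15.843214/sin(13.4531°) = 68.099113
C = V + |VC|·bis = (52.6714,56.7456)
T_A = V + ((C−V)·d_A)·d_A = V + 66.2305·d_A = (65.5846,47.5665)
T_B = V + ((C−V)·d_B)·d_B = V + 66.2305·d_B = (37.0022,59.0875)
sweep = 180° − θ = 153.0938°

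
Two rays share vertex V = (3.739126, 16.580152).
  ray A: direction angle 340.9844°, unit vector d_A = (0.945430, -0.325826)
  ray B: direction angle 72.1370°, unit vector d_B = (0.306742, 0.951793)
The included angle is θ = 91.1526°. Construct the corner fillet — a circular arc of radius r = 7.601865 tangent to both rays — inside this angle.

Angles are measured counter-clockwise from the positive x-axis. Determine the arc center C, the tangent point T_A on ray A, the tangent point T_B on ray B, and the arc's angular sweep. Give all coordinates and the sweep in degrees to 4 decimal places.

bisector direction at 26.5607° = (0.894461,0.447146)
center distance |VC| = r/sin(θ/2) = 7.601865/sin(45.5763°) = 10.644139
C = V + |VC|·bis = (13.2599,21.3396)
T_A = V + ((C−V)·d_A)·d_A = V + 7.4505·d_A = (10.7830,14.1526)
T_B = V + ((C−V)·d_B)·d_B = V + 7.4505·d_B = (6.0245,23.6714)
sweep = 180° − θ = 88.8474°

center=(13.2599,21.3396) T_A=(10.7830,14.1526) T_B=(6.0245,23.6714) sweep=88.8474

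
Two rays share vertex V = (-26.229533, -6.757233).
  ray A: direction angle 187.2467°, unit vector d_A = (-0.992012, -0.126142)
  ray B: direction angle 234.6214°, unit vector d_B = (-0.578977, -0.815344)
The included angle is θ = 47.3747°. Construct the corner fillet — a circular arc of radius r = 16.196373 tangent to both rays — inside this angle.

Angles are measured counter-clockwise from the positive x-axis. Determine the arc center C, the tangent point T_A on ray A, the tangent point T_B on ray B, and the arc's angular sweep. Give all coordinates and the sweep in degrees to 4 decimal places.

center=(-60.8101,-27.4812) T_A=(-62.8531,-11.4142) T_B=(-47.6045,-36.8585) sweep=132.6253

bisector direction at 210.9341° = (-0.857760,-0.514051)
center distance |VC| = r/sin(θ/2) = 16.196373/sin(23.6873°) = 40.314998
C = V + |VC|·bis = (-60.8101,-27.4812)
T_A = V + ((C−V)·d_A)·d_A = V + 36.9185·d_A = (-62.8531,-11.4142)
T_B = V + ((C−V)·d_B)·d_B = V + 36.9185·d_B = (-47.6045,-36.8585)
sweep = 180° − θ = 132.6253°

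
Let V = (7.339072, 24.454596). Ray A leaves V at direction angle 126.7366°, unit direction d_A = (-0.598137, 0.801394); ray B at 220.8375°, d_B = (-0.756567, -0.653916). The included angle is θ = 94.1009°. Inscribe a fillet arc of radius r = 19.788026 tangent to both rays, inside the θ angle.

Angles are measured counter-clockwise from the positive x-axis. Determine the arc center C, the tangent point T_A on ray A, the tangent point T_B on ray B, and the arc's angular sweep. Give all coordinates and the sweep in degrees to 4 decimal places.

bisector direction at 173.7870° = (-0.994127,0.108224)
center distance |VC| = r/sin(θ/2) = 19.788026/sin(47.0504°) = 27.034524
C = V + |VC|·bis = (-19.5367,27.3804)
T_A = V + ((C−V)·d_A)·d_A = V + 18.4201·d_A = (-3.6787,39.2163)
T_B = V + ((C−V)·d_B)·d_B = V + 18.4201·d_B = (-6.5970,12.4094)
sweep = 180° − θ = 85.8991°

center=(-19.5367,27.3804) T_A=(-3.6787,39.2163) T_B=(-6.5970,12.4094) sweep=85.8991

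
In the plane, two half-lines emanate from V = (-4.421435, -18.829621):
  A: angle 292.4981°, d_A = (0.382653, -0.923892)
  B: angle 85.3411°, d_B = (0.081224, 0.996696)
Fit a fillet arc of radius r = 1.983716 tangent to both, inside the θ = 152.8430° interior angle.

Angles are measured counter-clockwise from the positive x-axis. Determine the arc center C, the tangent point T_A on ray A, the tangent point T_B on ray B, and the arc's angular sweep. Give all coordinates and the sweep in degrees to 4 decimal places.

center=(-2.4054,-18.5132) T_A=(-4.2381,-19.2723) T_B=(-4.3825,-18.3521) sweep=27.1570

bisector direction at 8.9196° = (0.987907,0.155048)
center distance |VC| = r/sin(θ/2) = 1.983716/sin(76.4215°) = 2.040757
C = V + |VC|·bis = (-2.4054,-18.5132)
T_A = V + ((C−V)·d_A)·d_A = V + 0.4791·d_A = (-4.2381,-19.2723)
T_B = V + ((C−V)·d_B)·d_B = V + 0.4791·d_B = (-4.3825,-18.3521)
sweep = 180° − θ = 27.1570°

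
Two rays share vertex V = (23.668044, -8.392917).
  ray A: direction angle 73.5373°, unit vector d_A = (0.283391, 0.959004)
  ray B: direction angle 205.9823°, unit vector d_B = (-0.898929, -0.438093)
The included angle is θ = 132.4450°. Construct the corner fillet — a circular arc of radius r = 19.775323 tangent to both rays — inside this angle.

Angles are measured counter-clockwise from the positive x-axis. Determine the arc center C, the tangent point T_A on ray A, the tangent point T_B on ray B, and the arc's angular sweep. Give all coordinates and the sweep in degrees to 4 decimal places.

bisector direction at 139.7598° = (-0.763343,0.645993)
center distance |VC| = r/sin(θ/2) = 19.775323/sin(66.2225°) = 21.609586
C = V + |VC|·bis = (7.1725,5.5667)
T_A = V + ((C−V)·d_A)·d_A = V + 8.7127·d_A = (26.1371,-0.0374)
T_B = V + ((C−V)·d_B)·d_B = V + 8.7127·d_B = (15.8360,-12.2099)
sweep = 180° − θ = 47.5550°

center=(7.1725,5.5667) T_A=(26.1371,-0.0374) T_B=(15.8360,-12.2099) sweep=47.5550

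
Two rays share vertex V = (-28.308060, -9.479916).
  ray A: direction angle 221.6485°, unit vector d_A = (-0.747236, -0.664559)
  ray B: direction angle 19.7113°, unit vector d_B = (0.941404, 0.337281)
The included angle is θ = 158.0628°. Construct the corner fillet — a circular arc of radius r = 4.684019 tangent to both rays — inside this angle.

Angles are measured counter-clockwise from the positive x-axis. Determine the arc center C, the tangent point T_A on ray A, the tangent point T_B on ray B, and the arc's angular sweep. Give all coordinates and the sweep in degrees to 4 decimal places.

center=(-25.8736,-13.5833) T_A=(-28.9864,-10.0832) T_B=(-27.4534,-9.1737) sweep=21.9372

bisector direction at 300.6799° = (0.510241,-0.860031)
center distance |VC| = r/sin(θ/2) = 4.684019/sin(79.0314°) = 4.771181
C = V + |VC|·bis = (-25.8736,-13.5833)
T_A = V + ((C−V)·d_A)·d_A = V + 0.9078·d_A = (-28.9864,-10.0832)
T_B = V + ((C−V)·d_B)·d_B = V + 0.9078·d_B = (-27.4534,-9.1737)
sweep = 180° − θ = 21.9372°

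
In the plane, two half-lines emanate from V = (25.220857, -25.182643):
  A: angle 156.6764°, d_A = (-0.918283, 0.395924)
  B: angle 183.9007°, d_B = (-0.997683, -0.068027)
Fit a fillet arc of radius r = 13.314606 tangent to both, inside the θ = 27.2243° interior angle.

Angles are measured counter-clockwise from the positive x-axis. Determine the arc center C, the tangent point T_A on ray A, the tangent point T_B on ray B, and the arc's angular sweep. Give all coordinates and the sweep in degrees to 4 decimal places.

bisector direction at 170.2886° = (-0.985670,0.168686)
center distance |VC| = r/sin(θ/2) = 13.314606/sin(13.6121°) = 56.574067
C = V + |VC|·bis = (-30.5425,-15.6394)
T_A = V + ((C−V)·d_A)·d_A = V + 54.9850·d_A = (-25.2709,-3.4128)
T_B = V + ((C−V)·d_B)·d_B = V + 54.9850·d_B = (-29.6367,-28.9231)
sweep = 180° − θ = 152.7757°

center=(-30.5425,-15.6394) T_A=(-25.2709,-3.4128) T_B=(-29.6367,-28.9231) sweep=152.7757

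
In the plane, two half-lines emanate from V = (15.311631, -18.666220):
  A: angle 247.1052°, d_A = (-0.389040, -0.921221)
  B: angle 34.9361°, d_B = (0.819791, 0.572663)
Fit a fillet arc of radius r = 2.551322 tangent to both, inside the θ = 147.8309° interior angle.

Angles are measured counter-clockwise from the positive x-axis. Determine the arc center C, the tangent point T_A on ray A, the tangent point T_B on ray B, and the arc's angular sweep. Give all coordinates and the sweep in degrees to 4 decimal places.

bisector direction at 321.0206° = (0.777373,-0.629040)
center distance |VC| = r/sin(θ/2) = 2.551322/sin(73.9155°) = 2.655265
C = V + |VC|·bis = (17.3758,-20.3365)
T_A = V + ((C−V)·d_A)·d_A = V + 0.7357·d_A = (15.0254,-19.3439)
T_B = V + ((C−V)·d_B)·d_B = V + 0.7357·d_B = (15.9147,-18.2449)
sweep = 180° − θ = 32.1691°

center=(17.3758,-20.3365) T_A=(15.0254,-19.3439) T_B=(15.9147,-18.2449) sweep=32.1691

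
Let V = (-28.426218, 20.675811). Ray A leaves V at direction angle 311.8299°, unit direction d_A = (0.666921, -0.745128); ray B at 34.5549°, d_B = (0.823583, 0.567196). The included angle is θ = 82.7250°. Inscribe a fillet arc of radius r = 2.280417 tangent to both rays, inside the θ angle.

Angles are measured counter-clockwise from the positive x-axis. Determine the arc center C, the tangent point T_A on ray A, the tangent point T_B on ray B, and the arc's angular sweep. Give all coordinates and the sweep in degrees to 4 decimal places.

center=(-24.9997,20.2668) T_A=(-26.6989,18.7459) T_B=(-26.2931,22.1449) sweep=97.2750

bisector direction at 353.1924° = (0.992950,-0.118536)
center distance |VC| = r/sin(θ/2) = 2.280417/sin(41.3625°) = 3.450886
C = V + |VC|·bis = (-24.9997,20.2668)
T_A = V + ((C−V)·d_A)·d_A = V + 2.5900·d_A = (-26.6989,18.7459)
T_B = V + ((C−V)·d_B)·d_B = V + 2.5900·d_B = (-26.2931,22.1449)
sweep = 180° − θ = 97.2750°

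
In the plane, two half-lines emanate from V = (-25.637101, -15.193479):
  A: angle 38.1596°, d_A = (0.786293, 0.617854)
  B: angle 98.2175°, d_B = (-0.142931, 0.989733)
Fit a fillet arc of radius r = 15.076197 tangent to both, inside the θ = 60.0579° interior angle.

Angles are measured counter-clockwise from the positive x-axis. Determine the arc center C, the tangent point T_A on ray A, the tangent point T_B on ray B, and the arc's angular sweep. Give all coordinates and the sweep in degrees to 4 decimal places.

bisector direction at 68.1886° = (0.371553,0.928412)
center distance |VC| = r/sin(θ/2) = 15.076197/sin(30.0289°) = 30.126033
C = V + |VC|·bis = (-14.4437,12.7759)
T_A = V + ((C−V)·d_A)·d_A = V + 26.0823·d_A = (-5.1288,0.9216)
T_B = V + ((C−V)·d_B)·d_B = V + 26.0823·d_B = (-29.3651,10.6210)
sweep = 180° − θ = 119.9421°

center=(-14.4437,12.7759) T_A=(-5.1288,0.9216) T_B=(-29.3651,10.6210) sweep=119.9421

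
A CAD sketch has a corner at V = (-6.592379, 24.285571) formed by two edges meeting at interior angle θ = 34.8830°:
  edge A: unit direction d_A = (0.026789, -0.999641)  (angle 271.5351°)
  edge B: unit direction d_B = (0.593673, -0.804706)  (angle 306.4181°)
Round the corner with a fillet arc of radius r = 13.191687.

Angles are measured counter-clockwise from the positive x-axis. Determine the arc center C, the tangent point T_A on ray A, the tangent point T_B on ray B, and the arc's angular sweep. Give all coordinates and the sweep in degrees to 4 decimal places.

bisector direction at 288.9766° = (0.325182,-0.945651)
center distance |VC| = r/sin(θ/2) = 13.191687/sin(17.4415°) = 44.011624
C = V + |VC|·bis = (7.7194,-17.3341)
T_A = V + ((C−V)·d_A)·d_A = V + 41.9881·d_A = (-5.4675,-17.6875)
T_B = V + ((C−V)·d_B)·d_B = V + 41.9881·d_B = (18.3348,-9.5025)
sweep = 180° − θ = 145.1170°

center=(7.7194,-17.3341) T_A=(-5.4675,-17.6875) T_B=(18.3348,-9.5025) sweep=145.1170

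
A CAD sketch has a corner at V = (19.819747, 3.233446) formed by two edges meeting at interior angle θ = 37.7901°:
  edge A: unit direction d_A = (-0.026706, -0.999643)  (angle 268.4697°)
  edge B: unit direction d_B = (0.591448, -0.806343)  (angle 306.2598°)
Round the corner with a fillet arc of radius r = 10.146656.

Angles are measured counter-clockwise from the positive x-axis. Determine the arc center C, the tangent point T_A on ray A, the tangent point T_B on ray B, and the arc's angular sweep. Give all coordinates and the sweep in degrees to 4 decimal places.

center=(29.1711,-26.6713) T_A=(19.0281,-26.4003) T_B=(37.3528,-20.6701) sweep=142.2099

bisector direction at 287.3648° = (0.298454,-0.954424)
center distance |VC| = r/sin(θ/2) = 10.146656/sin(18.8951°) = 31.332730
C = V + |VC|·bis = (29.1711,-26.6713)
T_A = V + ((C−V)·d_A)·d_A = V + 29.6443·d_A = (19.0281,-26.4003)
T_B = V + ((C−V)·d_B)·d_B = V + 29.6443·d_B = (37.3528,-20.6701)
sweep = 180° − θ = 142.2099°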